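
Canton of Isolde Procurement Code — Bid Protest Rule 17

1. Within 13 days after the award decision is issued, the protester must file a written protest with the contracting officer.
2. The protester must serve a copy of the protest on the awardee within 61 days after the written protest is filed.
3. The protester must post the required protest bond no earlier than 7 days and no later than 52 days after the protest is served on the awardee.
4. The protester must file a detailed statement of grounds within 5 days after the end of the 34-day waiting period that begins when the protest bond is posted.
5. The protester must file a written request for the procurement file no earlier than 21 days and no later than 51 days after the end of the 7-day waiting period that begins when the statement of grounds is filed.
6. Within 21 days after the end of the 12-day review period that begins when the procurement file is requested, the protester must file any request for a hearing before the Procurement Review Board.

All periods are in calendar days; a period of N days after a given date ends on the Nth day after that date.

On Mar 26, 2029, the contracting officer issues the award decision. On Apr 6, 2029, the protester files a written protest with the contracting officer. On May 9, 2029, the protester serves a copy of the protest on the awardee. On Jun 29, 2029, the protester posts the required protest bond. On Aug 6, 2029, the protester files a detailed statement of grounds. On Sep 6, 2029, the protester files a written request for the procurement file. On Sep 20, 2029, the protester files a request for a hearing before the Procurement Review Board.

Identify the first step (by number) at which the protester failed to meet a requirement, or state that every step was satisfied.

Step 1 — counting 13 days from Mar 26, 2029 (when the award decision is issued) gives a deadline of Apr 8, 2029; Apr 6, 2029 is within that limit.
Step 2 — counting 61 days from Apr 6, 2029 (when the written protest is filed) gives a deadline of Jun 6, 2029; done May 9, 2029 — timely.
Step 3 — 7 and 52 days from May 9, 2029 (when the protest is served on the awardee) are May 16, 2029 and Jun 30, 2029 respectively; done Jun 29, 2029, which is between those dates.
Step 4 — counting 5 days from Aug 2, 2029 (end of the 34-day waiting period, which began when the protest bond is posted on Jun 29, 2029) gives a deadline of Aug 7, 2029; Aug 6, 2029 is within that limit.
Step 5 — 21 and 51 days from Aug 13, 2029 (end of the 7-day waiting period, which began when the statement of grounds is filed on Aug 6, 2029) are Sep 3, 2029 and Oct 3, 2029 respectively; done Sep 6, 2029 — within the window.
Step 6 — counting 21 days from Sep 18, 2029 (end of the 12-day review period, which began when the procurement file is requested on Sep 6, 2029) gives a deadline of Oct 9, 2029; completed Sep 20, 2029, before the deadline.

None — every step was satisfied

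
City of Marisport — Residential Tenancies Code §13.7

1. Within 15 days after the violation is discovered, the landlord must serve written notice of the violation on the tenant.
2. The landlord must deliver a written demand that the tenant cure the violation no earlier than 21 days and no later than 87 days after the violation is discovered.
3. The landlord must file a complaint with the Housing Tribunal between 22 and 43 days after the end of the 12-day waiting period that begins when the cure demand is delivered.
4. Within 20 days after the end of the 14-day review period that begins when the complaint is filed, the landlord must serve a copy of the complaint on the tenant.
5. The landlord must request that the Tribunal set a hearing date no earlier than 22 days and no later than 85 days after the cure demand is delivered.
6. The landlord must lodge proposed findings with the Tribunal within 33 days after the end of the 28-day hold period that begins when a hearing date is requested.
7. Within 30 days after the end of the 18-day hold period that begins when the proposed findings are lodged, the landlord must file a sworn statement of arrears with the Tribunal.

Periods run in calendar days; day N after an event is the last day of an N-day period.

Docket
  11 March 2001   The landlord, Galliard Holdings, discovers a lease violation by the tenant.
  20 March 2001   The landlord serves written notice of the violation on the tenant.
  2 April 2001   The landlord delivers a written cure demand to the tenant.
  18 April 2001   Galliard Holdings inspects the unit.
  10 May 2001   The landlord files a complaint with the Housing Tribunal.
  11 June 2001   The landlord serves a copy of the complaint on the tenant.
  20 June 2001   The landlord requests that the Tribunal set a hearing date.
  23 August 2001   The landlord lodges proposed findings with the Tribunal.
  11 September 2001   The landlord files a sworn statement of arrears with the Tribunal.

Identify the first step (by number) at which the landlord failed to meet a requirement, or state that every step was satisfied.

Step 6

(1) due by 11 March 2001 + 15 days = 26 March 2001; 20 March 2001 is within that limit.
(2) the permitted window runs from 11 March 2001 + 21 = 1 April 2001 to 11 March 2001 + 87 = 6 June 2001; done 2 April 2001 — within the window.
(3) the permitted window runs from 14 April 2001 + 22 = 6 May 2001 to 14 April 2001 + 43 = 27 May 2001; 10 May 2001 falls inside that range.
(4) due by 24 May 2001 + 20 days = 13 June 2001; done 11 June 2001 — timely.
(5) the permitted window runs from 2 April 2001 + 22 = 24 April 2001 to 2 April 2001 + 85 = 26 June 2001; done 20 June 2001 — within the window.
(6) due by 18 July 2001 + 33 days = 20 August 2001; 23 August 2001 misses that deadline by 3 days.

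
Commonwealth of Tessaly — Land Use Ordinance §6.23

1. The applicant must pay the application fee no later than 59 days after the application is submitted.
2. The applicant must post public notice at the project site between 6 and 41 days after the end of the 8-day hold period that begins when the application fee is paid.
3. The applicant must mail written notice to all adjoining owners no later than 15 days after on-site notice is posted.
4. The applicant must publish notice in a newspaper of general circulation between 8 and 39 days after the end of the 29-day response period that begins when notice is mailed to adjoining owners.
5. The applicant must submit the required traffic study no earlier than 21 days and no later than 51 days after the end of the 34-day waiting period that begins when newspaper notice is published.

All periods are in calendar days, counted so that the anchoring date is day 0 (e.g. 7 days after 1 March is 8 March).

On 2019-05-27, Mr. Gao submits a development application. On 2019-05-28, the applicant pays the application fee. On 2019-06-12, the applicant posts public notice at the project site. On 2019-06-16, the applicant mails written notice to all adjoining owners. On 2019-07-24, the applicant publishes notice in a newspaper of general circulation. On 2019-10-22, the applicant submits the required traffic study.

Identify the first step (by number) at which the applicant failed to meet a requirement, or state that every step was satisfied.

Step 1: 59 days after 2019-05-27 (when the application is submitted) is 2019-07-25; 2019-05-28 is within that limit.
Step 2: the window is 6–41 days after 2019-06-05 (end of the 8-day hold period, which began when the application fee is paid on 2019-05-28), so 2019-06-11 through 2019-07-16; done 2019-06-12, which is between those dates.
Step 3: 15 days after 2019-06-12 (when on-site notice is posted) is 2019-06-27; 2019-06-16 is within that limit.
Step 4: the window is 8–39 days after 2019-07-15 (end of the 29-day response period, which began when notice is mailed to adjoining owners on 2019-06-16), so 2019-07-23 through 2019-08-23; done 2019-07-24 — within the window.
Step 5: the window is 21–51 days after 2019-08-27 (end of the 34-day waiting period, which began when newspaper notice is published on 2019-07-24), so 2019-09-17 through 2019-10-17; 2019-10-22 is 5 days past the end of the window.

Step 5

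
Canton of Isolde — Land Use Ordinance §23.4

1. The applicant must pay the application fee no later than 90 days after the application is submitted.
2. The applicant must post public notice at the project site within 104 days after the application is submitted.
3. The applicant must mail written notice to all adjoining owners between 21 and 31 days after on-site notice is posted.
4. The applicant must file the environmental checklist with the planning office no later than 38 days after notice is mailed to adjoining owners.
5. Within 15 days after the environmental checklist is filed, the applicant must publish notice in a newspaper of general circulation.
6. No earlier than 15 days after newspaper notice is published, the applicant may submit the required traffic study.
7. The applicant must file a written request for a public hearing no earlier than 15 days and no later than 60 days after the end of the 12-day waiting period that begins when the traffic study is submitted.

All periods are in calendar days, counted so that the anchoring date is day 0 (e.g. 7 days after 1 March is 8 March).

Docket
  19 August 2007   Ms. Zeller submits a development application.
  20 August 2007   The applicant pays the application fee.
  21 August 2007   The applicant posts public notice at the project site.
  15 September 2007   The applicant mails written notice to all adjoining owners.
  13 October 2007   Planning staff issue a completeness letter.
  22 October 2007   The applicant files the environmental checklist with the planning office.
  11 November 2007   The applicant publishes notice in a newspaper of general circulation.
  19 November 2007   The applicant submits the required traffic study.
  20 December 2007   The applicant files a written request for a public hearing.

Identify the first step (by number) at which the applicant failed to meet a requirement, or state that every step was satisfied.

Step 5

(1) due by 19 August 2007 + 90 days = 17 November 2007; 20 August 2007 is within that limit.
(2) due by 19 August 2007 + 104 days = 1 December 2007; done 21 August 2007 — timely.
(3) the permitted window runs from 21 August 2007 + 21 = 11 September 2007 to 21 August 2007 + 31 = 21 September 2007; done 15 September 2007, which is between those dates.
(4) due by 15 September 2007 + 38 days = 23 October 2007; done 22 October 2007 — timely.
(5) due by 22 October 2007 + 15 days = 6 November 2007; done 11 November 2007 — 5 days late.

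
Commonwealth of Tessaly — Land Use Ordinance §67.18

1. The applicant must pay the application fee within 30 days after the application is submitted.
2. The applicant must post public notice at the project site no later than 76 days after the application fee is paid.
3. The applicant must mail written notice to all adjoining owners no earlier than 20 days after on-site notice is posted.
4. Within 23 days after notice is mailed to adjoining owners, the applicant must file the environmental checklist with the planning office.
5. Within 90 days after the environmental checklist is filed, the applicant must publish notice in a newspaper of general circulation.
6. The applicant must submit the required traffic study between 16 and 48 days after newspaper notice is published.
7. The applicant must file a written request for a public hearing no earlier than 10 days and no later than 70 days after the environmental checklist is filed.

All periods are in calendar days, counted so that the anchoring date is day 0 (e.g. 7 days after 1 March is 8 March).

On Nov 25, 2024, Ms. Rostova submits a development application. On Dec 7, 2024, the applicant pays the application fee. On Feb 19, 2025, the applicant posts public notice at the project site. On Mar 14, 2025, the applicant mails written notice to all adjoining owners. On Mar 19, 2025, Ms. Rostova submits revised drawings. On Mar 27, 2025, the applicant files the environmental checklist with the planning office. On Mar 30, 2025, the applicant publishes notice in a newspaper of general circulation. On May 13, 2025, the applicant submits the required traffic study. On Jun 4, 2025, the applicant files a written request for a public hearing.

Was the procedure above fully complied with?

Step 1 — counting 30 days from Nov 25, 2024 (when the application is submitted) gives a deadline of Dec 25, 2024; Dec 7, 2024 is within that limit.
Step 2 — counting 76 days from Dec 7, 2024 (when the application fee is paid) gives a deadline of Feb 21, 2025; Feb 19, 2025 is within that limit.
Step 3 — must wait 20 days from Feb 19, 2025 (when on-site notice is posted), so not before Mar 11, 2025; done Mar 14, 2025 — permitted.
Step 4 — counting 23 days from Mar 14, 2025 (when notice is mailed to adjoining owners) gives a deadline of Apr 6, 2025; completed Mar 27, 2025, before the deadline.
Step 5 — counting 90 days from Mar 27, 2025 (when the environmental checklist is filed) gives a deadline of Jun 25, 2025; Mar 30, 2025 is within that limit.
Step 6 — 16 and 48 days from Mar 30, 2025 (when newspaper notice is published) are Apr 15, 2025 and May 17, 2025 respectively; done May 13, 2025 — within the window.
Step 7 — 10 and 70 days from Mar 27, 2025 (when the environmental checklist is filed) are Apr 6, 2025 and Jun 5, 2025 respectively; done Jun 4, 2025 — within the window.

Yes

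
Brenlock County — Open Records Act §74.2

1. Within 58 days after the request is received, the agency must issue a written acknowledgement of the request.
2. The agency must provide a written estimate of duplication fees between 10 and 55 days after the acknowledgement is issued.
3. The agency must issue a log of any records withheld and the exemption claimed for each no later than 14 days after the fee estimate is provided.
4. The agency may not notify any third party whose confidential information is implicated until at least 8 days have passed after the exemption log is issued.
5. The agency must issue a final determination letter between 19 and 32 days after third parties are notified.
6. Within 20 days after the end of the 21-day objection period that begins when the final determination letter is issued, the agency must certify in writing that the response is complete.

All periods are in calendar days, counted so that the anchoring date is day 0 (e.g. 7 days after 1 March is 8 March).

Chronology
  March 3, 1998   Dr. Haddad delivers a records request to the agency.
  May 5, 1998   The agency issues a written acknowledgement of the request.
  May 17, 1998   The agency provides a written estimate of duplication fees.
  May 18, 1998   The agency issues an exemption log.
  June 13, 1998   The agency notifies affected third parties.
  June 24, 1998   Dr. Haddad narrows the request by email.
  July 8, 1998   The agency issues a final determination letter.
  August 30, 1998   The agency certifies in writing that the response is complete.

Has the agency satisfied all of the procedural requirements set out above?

(1) due by March 3, 1998 + 58 days = April 30, 1998; not done until May 5, 1998, 5 days after the deadline.

No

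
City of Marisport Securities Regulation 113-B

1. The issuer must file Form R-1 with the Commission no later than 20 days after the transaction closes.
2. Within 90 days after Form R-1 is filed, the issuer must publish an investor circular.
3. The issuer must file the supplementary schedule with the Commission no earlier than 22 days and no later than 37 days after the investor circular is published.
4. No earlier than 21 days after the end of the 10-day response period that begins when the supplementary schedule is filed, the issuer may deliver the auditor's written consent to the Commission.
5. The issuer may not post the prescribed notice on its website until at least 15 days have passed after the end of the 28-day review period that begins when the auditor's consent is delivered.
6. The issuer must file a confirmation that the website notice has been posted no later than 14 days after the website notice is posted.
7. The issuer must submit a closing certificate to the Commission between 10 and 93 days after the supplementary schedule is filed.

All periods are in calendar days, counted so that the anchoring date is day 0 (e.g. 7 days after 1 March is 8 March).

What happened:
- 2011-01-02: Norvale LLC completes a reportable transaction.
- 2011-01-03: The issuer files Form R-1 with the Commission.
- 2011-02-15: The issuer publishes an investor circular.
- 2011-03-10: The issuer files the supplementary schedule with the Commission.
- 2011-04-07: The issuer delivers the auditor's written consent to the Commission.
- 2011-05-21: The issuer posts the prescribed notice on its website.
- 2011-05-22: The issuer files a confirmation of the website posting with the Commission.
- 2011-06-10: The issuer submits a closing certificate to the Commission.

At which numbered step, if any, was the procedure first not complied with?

(1) due by 2011-01-02 + 20 days = 2011-01-22; completed 2011-01-03, before the deadline.
(2) due by 2011-01-03 + 90 days = 2011-04-03; 2011-02-15 is within that limit.
(3) the permitted window runs from 2011-02-15 + 22 = 2011-03-09 to 2011-02-15 + 37 = 2011-03-24; done 2011-03-10, which is between those dates.
(4) permitted from 2011-03-20 + 21 days = 2011-04-10 onward; 2011-04-07 is 3 days before the earliest permitted date.
That is the first point of non-compliance.

Step 4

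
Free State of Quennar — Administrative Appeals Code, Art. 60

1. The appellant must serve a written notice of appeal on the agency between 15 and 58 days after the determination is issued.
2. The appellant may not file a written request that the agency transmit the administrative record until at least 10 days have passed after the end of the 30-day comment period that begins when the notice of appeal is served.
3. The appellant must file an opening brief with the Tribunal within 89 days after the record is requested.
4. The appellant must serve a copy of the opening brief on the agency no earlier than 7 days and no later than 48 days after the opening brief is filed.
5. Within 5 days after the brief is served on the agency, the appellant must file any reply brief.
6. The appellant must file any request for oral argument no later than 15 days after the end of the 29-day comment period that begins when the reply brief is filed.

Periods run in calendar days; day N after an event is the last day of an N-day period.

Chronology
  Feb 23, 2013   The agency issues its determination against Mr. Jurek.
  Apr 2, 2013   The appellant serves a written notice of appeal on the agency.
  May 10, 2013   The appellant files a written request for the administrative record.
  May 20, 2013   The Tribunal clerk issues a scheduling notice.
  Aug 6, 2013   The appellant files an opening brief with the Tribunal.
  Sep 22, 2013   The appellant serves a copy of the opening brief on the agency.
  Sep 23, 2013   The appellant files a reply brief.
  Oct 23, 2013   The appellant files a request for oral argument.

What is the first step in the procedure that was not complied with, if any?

Step 1 — 15 and 58 days from Feb 23, 2013 (when the determination is issued) are Mar 10, 2013 and Apr 22, 2013 respectively; done Apr 2, 2013, which is between those dates.
Step 2 — must wait 10 days from May 2, 2013 (end of the 30-day comment period, which began when the notice of appeal is served on Apr 2, 2013), so not before May 12, 2013; done May 10, 2013 — 2 days too early.

Step 2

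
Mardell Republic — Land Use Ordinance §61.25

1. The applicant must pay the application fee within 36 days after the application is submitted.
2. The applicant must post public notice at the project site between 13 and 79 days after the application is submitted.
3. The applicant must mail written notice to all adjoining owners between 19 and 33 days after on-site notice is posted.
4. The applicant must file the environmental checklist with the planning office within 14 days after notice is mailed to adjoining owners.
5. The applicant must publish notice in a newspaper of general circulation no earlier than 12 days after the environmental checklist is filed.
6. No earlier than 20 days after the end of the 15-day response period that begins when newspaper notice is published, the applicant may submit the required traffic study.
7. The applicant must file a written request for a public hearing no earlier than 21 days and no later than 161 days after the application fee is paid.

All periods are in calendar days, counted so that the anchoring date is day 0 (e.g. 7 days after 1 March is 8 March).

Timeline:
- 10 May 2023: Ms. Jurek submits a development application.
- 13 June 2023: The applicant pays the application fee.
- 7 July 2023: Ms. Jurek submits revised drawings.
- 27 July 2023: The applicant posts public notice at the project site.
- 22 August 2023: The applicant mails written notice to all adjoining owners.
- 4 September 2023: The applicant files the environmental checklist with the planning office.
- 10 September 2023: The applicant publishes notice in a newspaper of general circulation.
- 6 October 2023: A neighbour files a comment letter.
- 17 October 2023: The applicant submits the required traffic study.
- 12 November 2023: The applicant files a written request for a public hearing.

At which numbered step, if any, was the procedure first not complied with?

Step 5

Step 1 — counting 36 days from 10 May 2023 (when the application is submitted) gives a deadline of 15 June 2023; completed 13 June 2023, before the deadline.
Step 2 — 13 and 79 days from 10 May 2023 (when the application is submitted) are 23 May 2023 and 28 July 2023 respectively; done 27 July 2023 — within the window.
Step 3 — 19 and 33 days from 27 July 2023 (when on-site notice is posted) are 15 August 2023 and 29 August 2023 respectively; done 22 August 2023, which is between those dates.
Step 4 — counting 14 days from 22 August 2023 (when notice is mailed to adjoining owners) gives a deadline of 5 September 2023; done 4 September 2023 — timely.
Step 5 — must wait 12 days from 4 September 2023 (when the environmental checklist is filed), so not before 16 September 2023; done 10 September 2023 — 6 days too early.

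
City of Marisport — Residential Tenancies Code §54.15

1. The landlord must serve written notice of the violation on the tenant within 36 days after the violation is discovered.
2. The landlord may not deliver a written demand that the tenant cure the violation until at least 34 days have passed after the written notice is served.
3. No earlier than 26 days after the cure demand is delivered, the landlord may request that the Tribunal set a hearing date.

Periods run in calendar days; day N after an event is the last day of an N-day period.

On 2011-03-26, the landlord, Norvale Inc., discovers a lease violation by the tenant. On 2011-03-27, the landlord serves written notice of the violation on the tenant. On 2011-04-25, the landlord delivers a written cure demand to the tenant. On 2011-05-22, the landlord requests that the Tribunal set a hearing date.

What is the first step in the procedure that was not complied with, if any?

Step 2

(1) due by 2011-03-26 + 36 days = 2011-05-01; done 2011-03-27 — timely.
(2) permitted from 2011-03-27 + 34 days = 2011-04-30 onward; 2011-04-25 is 5 days before the earliest permitted date.
Later steps need not be reached.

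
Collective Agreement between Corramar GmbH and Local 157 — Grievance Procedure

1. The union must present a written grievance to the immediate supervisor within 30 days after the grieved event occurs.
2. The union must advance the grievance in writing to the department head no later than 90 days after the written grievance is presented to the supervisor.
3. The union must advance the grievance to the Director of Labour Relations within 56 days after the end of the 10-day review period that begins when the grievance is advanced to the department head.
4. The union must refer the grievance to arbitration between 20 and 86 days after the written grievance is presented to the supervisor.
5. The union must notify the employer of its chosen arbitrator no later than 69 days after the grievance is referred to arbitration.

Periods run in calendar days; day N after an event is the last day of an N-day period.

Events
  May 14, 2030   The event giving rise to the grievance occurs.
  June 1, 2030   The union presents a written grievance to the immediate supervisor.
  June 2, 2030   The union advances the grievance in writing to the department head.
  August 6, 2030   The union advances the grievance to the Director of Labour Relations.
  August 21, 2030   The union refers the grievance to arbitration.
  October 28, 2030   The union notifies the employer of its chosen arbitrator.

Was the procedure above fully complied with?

(1) due by May 14, 2030 + 30 days = June 13, 2030; completed June 1, 2030, before the deadline.
(2) due by June 1, 2030 + 90 days = August 30, 2030; done June 2, 2030 — timely.
(3) due by June 12, 2030 + 56 days = August 7, 2030; completed August 6, 2030, before the deadline.
(4) the permitted window runs from June 1, 2030 + 20 = June 21, 2030 to June 1, 2030 + 86 = August 26, 2030; done August 21, 2030 — within the window.
(5) due by August 21, 2030 + 69 days = October 29, 2030; October 28, 2030 is within that limit.

Yes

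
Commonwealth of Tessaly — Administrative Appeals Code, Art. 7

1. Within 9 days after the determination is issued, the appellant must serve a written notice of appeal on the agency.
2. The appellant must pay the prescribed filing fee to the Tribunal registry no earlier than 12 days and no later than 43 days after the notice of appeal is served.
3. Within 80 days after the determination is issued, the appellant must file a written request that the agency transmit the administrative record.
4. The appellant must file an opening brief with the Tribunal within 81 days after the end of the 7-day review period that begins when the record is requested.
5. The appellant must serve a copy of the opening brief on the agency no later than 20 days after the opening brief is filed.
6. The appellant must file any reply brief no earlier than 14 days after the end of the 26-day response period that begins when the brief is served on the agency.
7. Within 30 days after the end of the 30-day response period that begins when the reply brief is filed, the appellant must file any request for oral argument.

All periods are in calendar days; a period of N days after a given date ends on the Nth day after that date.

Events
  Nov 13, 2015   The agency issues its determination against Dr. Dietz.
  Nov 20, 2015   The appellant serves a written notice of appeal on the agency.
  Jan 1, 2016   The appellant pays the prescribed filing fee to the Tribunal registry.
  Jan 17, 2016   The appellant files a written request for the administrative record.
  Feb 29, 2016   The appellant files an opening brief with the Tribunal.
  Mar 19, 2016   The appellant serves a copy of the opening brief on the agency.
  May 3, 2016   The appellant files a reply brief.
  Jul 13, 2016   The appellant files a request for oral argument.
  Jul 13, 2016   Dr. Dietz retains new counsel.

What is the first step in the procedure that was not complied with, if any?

Step 7

Step 1: 9 days after Nov 13, 2015 (when the determination is issued) is Nov 22, 2015; done Nov 20, 2015 — timely.
Step 2: the window is 12–43 days after Nov 20, 2015 (when the notice of appeal is served), so Dec 2, 2015 through Jan 2, 2016; done Jan 1, 2016 — within the window.
Step 3: 80 days after Nov 13, 2015 (when the determination is issued) is Feb 1, 2016; Jan 17, 2016 is within that limit.
Step 4: 81 days after Jan 24, 2016 (end of the 7-day review period, which began when the record is requested on Jan 17, 2016) is Apr 14, 2016; Feb 29, 2016 is within that limit.
Step 5: 20 days after Feb 29, 2016 (when the opening brief is filed) is Mar 20, 2016; done Mar 19, 2016 — timely.
Step 6: the earliest permitted date is 14 days after Apr 14, 2016 (end of the 26-day response period, which began when the brief is served on the agency on Mar 19, 2016), i.e. Apr 28, 2016; done May 3, 2016 — permitted.
Step 7: 30 days after Jun 2, 2016 (end of the 30-day response period, which began when the reply brief is filed on May 3, 2016) is Jul 2, 2016; done Jul 13, 2016 — 11 days late.
That is the first point of non-compliance.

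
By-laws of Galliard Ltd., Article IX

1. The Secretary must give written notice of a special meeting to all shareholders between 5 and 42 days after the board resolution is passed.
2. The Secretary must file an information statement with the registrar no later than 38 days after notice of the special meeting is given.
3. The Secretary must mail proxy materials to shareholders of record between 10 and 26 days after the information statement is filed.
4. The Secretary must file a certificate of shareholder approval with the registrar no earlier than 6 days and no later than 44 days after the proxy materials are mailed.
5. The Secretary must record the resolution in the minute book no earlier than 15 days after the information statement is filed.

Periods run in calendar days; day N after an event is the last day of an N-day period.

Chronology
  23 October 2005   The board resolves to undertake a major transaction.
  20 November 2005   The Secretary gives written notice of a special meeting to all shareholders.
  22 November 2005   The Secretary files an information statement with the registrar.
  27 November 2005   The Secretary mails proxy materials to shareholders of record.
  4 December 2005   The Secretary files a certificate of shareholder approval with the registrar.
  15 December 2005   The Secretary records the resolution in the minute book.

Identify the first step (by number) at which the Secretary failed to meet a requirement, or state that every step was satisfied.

Step 1: the window is 5–42 days after 23 October 2005 (when the board resolution is passed), so 28 October 2005 through 4 December 2005; done 20 November 2005 — within the window.
Step 2: 38 days after 20 November 2005 (when notice of the special meeting is given) is 28 December 2005; done 22 November 2005 — timely.
Step 3: the window is 10–26 days after 22 November 2005 (when the information statement is filed), so 2 December 2005 through 18 December 2005; 27 November 2005 is 5 days too early.
No need to go further; step 3 was not satisfied.

Step 3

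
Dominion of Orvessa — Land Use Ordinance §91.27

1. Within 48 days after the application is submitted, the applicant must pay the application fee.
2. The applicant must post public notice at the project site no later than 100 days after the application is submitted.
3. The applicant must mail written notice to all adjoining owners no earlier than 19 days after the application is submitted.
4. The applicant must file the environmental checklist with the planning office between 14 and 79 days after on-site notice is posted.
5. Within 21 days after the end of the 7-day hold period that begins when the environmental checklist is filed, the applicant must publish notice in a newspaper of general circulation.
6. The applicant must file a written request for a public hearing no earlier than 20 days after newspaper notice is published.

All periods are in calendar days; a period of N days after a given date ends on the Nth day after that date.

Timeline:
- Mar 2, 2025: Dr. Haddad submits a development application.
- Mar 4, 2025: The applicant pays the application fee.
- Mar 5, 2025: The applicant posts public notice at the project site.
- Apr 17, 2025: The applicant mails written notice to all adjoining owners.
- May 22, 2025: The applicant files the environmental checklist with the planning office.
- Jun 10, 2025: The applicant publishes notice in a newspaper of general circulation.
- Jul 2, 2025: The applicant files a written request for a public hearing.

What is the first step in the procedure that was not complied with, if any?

None — every step was satisfied

Step 1 — counting 48 days from Mar 2, 2025 (when the application is submitted) gives a deadline of Apr 19, 2025; Mar 4, 2025 is within that limit.
Step 2 — counting 100 days from Mar 2, 2025 (when the application is submitted) gives a deadline of Jun 10, 2025; Mar 5, 2025 is within that limit.
Step 3 — must wait 19 days from Mar 2, 2025 (when the application is submitted), so not before Mar 21, 2025; Apr 17, 2025 is on or after that date.
Step 4 — 14 and 79 days from Mar 5, 2025 (when on-site notice is posted) are Mar 19, 2025 and May 23, 2025 respectively; done May 22, 2025 — within the window.
Step 5 — counting 21 days from May 29, 2025 (end of the 7-day hold period, which began when the environmental checklist is filed on May 22, 2025) gives a deadline of Jun 19, 2025; completed Jun 10, 2025, before the deadline.
Step 6 — must wait 20 days from Jun 10, 2025 (when newspaper notice is published), so not before Jun 30, 2025; done Jul 2, 2025, after the minimum wait.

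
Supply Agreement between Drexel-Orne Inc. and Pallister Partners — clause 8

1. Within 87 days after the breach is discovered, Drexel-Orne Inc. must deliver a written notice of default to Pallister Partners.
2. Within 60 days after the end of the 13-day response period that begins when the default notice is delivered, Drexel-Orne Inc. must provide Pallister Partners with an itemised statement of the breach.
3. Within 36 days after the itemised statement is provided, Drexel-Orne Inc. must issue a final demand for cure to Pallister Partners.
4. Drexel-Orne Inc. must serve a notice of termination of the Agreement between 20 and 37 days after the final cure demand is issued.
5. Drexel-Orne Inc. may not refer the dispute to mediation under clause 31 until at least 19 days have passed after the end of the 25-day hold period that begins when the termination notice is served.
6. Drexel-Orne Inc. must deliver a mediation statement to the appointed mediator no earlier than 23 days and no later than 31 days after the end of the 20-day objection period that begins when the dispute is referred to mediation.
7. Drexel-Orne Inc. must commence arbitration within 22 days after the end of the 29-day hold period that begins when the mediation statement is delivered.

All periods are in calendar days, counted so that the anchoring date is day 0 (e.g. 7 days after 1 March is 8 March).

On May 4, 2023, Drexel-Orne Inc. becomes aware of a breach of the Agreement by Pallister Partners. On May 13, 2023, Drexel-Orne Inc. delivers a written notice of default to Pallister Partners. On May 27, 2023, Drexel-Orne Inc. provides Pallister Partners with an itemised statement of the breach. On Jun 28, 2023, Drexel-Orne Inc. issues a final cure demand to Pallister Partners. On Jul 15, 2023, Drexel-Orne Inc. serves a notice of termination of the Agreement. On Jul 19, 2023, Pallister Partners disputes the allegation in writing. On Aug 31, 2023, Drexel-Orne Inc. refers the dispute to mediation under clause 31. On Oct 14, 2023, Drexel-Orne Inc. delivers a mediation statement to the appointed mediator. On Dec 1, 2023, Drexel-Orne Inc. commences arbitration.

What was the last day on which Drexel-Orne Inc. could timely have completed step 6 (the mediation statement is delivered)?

The dispute is referred to mediation on Aug 31, 2023; the 20-day objection period therefore ends Sep 20, 2023, and step 6 runs from that date. The window is 23–31 days after Sep 20, 2023; it closes on Oct 21, 2023.

Oct 21, 2023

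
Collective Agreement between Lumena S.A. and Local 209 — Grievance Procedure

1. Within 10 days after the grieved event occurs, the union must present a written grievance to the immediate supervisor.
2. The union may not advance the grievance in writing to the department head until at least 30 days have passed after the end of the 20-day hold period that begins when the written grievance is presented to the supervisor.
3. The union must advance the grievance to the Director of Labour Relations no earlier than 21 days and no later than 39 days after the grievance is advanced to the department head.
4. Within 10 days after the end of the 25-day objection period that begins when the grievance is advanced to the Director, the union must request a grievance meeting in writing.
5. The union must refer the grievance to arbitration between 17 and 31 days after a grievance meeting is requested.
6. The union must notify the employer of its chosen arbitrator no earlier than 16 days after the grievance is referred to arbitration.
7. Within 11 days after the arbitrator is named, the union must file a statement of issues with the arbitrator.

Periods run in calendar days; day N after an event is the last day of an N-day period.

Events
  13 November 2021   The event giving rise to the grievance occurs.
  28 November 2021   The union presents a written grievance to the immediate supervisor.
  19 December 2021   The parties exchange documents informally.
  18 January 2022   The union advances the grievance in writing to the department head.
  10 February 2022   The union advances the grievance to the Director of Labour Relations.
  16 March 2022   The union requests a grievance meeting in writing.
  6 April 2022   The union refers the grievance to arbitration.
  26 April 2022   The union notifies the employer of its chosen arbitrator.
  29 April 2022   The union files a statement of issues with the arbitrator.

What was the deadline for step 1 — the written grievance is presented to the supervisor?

Step 1 runs from 13 November 2021, when the grieved event occurs. 10 days after 13 November 2021 is 23 November 2021.

23 November 2021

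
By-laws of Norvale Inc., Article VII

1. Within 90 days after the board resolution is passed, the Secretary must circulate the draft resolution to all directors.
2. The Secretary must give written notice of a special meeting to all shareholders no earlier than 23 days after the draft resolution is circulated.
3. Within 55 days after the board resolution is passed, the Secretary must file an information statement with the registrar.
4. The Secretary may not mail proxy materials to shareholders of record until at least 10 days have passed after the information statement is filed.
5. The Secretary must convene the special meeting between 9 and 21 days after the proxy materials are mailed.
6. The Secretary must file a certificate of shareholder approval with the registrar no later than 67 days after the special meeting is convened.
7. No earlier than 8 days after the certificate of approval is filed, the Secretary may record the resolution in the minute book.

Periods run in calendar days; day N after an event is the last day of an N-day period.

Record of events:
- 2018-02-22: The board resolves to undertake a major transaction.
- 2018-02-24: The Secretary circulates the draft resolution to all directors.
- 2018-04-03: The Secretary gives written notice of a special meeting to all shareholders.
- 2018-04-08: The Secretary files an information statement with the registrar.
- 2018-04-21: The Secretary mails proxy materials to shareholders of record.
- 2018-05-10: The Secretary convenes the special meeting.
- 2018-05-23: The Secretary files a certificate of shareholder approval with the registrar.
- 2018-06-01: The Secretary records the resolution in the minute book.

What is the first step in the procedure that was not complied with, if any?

(1) due by 2018-02-22 + 90 days = 2018-05-23; 2018-02-24 is within that limit.
(2) permitted from 2018-02-24 + 23 days = 2018-03-19 onward; done 2018-04-03, after the minimum wait.
(3) due by 2018-02-22 + 55 days = 2018-04-18; done 2018-04-08 — timely.
(4) permitted from 2018-04-08 + 10 days = 2018-04-18 onward; done 2018-04-21, after the minimum wait.
(5) the permitted window runs from 2018-04-21 + 9 = 2018-04-30 to 2018-04-21 + 21 = 2018-05-12; done 2018-05-10 — within the window.
(6) due by 2018-05-10 + 67 days = 2018-07-16; completed 2018-05-23, before the deadline.
(7) permitted from 2018-05-23 + 8 days = 2018-05-31 onward; 2018-06-01 is on or after that date.

None — every step was satisfied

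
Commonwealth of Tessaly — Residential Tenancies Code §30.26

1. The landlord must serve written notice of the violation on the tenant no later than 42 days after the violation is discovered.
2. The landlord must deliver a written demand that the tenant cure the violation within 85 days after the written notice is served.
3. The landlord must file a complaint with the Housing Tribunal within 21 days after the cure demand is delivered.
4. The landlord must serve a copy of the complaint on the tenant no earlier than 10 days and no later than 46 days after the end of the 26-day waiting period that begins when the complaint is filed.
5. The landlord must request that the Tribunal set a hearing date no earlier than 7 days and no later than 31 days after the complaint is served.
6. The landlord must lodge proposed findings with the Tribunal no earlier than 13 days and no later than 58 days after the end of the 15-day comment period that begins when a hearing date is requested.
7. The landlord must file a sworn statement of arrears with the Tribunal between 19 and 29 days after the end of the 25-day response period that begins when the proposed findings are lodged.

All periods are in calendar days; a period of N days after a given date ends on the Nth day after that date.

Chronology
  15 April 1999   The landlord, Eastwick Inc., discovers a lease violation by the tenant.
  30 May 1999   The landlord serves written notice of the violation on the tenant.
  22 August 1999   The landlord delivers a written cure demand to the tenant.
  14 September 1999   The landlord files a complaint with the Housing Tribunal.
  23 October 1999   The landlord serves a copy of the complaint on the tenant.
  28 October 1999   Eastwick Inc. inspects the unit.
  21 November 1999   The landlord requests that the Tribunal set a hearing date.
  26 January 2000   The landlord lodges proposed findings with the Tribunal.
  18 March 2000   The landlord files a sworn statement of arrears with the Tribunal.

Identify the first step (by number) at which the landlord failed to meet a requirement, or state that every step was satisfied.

Step 1

Step 1 — counting 42 days from 15 April 1999 (when the violation is discovered) gives a deadline of 27 May 1999; 30 May 1999 misses that deadline by 3 days.
The analysis stops there.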